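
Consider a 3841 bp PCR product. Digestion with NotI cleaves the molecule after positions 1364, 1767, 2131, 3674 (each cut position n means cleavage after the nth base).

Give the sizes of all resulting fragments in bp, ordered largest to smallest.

Linear molecule, 4 cuts → 5 fragments:
  1364 − 0 = 1364 bp
  1767 − 1364 = 403 bp
  2131 − 1767 = 364 bp
  3674 − 2131 = 1543 bp
  3841 − 3674 = 167 bp
Sorted largest to smallest: 1543, 1364, 403, 364, 167 bp.

1543, 1364, 403, 364, 167 bp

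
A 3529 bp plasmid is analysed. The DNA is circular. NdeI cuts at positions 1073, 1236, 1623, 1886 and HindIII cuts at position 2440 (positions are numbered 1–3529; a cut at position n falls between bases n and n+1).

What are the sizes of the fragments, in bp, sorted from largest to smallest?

2162, 554, 387, 263, 163 bp

Combined cut positions (sorted): 1073, 1236, 1623, 1886, 2440.
Circular molecule, 5 cuts → 5 fragments:
  1236 − 1073 = 163 bp
  1623 − 1236 = 387 bp
  1886 − 1623 = 263 bp
  2440 − 1886 = 554 bp
  wrap: 3529 − 2440 + 1073 = 2162 bp
Sorted largest to smallest: 2162, 554, 387, 263, 163 bp.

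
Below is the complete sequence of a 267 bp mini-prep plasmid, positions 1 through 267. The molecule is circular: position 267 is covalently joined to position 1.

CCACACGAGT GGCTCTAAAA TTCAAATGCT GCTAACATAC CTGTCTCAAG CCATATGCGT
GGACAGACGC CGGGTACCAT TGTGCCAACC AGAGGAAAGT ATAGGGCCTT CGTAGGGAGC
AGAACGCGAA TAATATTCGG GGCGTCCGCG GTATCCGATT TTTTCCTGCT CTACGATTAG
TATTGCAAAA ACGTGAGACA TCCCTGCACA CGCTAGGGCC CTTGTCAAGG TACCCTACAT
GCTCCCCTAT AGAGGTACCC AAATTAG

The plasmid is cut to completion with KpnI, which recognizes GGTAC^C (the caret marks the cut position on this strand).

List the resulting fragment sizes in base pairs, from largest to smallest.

156, 86, 25 bp

KpnI sites (GGTACC) start at positions 73, 229, 254.
KpnI cuts after base 5 of each site (before the last base), so after positions 77, 233, 258.
Circular molecule, 3 cuts → 3 fragments:
  78–233 → 156 bp
  234–258 → 25 bp
  259–267 then 1–77 → 9 + 77 = 86 bp
Sorted largest to smallest: 156, 86, 25 bp.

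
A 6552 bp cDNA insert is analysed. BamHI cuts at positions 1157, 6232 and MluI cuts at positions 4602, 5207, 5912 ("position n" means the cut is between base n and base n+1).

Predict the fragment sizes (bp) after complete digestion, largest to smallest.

3445, 1157, 705, 605, 320, 320 bp

Combined cut positions (sorted): 1157, 4602, 5207, 5912, 6232.
Linear molecule, 5 cuts → 6 fragments:
  1157 − 0 = 1157 bp
  4602 − 1157 = 3445 bp
  5207 − 4602 = 605 bp
  5912 − 5207 = 705 bp
  6232 − 5912 = 320 bp
  6552 − 6232 = 320 bp
Sorted largest to smallest: 3445, 1157, 705, 605, 320, 320 bp.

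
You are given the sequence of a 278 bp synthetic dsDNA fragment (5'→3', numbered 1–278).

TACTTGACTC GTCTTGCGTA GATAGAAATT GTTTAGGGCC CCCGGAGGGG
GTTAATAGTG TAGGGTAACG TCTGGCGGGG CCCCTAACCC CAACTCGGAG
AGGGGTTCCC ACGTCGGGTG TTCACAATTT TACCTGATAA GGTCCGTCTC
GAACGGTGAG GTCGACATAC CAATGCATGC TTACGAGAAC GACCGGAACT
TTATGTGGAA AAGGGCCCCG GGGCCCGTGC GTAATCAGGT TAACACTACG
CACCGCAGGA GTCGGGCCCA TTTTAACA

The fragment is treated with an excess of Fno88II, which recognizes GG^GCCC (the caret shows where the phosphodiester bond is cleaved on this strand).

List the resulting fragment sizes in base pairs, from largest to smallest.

135, 43, 42, 37, 13, 8 bp

Fno88II sites (GGGCCC) start at positions 36, 78, 213, 221, 264.
Fno88II cuts after base 2 of each site, so after positions 37, 79, 214, 222, 265.
Linear molecule, 5 cuts → 6 fragments:
  1–37 → 37 bp
  38–79 → 42 bp
  80–214 → 135 bp
  215–222 → 8 bp
  223–265 → 43 bp
  266–278 → 13 bp
Sorted largest to smallest: 135, 43, 42, 37, 13, 8 bp.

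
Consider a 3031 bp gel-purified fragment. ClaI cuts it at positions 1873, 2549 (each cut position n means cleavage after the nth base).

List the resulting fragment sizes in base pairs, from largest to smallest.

Linear molecule, 2 cuts → 3 fragments:
  1873 − 0 = 1873 bp
  2549 − 1873 = 676 bp
  3031 − 2549 = 482 bp
Sorted largest to smallest: 1873, 676, 482 bp.

1873, 676, 482 bp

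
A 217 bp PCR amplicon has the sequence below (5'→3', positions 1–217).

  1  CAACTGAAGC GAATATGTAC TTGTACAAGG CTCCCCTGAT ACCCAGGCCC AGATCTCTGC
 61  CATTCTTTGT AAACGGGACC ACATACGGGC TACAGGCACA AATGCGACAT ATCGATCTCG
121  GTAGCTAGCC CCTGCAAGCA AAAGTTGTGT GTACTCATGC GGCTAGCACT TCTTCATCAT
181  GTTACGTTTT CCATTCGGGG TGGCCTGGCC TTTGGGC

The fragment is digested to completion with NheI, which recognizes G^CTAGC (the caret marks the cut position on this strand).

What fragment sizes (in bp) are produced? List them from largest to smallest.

124, 55, 38 bp

NheI sites (GCTAGC) start at positions 124, 162.
NheI cuts after the first base of each site, so after positions 124, 162.
Linear molecule, 2 cuts → 3 fragments:
  1–124 → 124 bp
  125–162 → 38 bp
  163–217 → 55 bp
Sorted largest to smallest: 124, 55, 38 bp.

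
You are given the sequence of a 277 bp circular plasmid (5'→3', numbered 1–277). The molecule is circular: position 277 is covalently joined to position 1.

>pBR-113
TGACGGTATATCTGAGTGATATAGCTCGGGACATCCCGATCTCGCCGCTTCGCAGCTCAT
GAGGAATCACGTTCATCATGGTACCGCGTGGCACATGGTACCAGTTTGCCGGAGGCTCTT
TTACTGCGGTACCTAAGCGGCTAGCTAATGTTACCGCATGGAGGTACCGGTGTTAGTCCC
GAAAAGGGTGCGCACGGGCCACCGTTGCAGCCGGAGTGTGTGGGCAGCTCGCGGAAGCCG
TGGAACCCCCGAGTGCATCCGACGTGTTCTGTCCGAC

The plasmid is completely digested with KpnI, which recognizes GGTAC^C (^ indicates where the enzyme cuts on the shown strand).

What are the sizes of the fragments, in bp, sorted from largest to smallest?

KpnI sites (GGTACC) start at positions 80, 97, 128, 163.
KpnI cuts after base 5 of each site (before the last base), so after positions 84, 101, 132, 167.
Circular molecule, 4 cuts → 4 fragments:
  85–101 → 17 bp
  102–132 → 31 bp
  133–167 → 35 bp
  168–277 then 1–84 → 110 + 84 = 194 bp
Sorted largest to smallest: 194, 35, 31, 17 bp.

194, 35, 31, 17 bp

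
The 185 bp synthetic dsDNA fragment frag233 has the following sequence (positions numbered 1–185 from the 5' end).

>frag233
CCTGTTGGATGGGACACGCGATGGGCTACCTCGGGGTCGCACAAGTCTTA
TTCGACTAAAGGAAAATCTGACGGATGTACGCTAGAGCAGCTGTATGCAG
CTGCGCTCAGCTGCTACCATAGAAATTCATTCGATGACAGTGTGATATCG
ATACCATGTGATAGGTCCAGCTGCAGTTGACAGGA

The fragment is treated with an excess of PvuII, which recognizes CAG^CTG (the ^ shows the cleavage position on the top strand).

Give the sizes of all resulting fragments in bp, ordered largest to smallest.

PvuII sites (CAGCTG) start at positions 88, 98, 108, 168.
PvuII cuts after base 3 of each site, so after positions 90, 100, 110, 170.
Linear molecule, 4 cuts → 5 fragments:
  1–90 → 90 bp
  91–100 → 10 bp
  101–110 → 10 bp
  111–170 → 60 bp
  171–185 → 15 bp
Sorted largest to smallest: 90, 60, 15, 10, 10 bp.

90, 60, 15, 10, 10 bp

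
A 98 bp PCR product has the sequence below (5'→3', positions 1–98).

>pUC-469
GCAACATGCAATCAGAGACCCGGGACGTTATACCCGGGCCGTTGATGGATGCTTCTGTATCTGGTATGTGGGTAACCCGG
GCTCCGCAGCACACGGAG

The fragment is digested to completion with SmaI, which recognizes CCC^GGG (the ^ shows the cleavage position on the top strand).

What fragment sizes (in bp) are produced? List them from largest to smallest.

SmaI sites (CCCGGG) start at positions 19, 33, 76.
SmaI cuts after base 3 of each site, so after positions 21, 35, 78.
Linear molecule, 3 cuts → 4 fragments:
  1–21 → 21 bp
  22–35 → 14 bp
  36–78 → 43 bp
  79–98 → 20 bp
Sorted largest to smallest: 43, 21, 20, 14 bp.

43, 21, 20, 14 bp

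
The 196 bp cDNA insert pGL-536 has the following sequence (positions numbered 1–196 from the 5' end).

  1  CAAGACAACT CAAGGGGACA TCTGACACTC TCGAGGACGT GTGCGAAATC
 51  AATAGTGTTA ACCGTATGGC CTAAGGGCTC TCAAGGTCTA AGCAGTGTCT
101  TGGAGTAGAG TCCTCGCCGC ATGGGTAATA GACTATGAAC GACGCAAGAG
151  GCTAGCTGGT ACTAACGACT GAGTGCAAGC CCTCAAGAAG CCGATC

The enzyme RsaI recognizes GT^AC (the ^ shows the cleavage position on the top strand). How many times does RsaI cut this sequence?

1

GTAC occurs starting at position 159.
RsaI cuts at 1 site.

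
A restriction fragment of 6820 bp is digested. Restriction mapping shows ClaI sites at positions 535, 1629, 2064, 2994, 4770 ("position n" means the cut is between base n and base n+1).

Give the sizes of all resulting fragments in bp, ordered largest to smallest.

2050, 1776, 1094, 930, 535, 435 bp

Linear molecule, 5 cuts → 6 fragments:
  535 − 0 = 535 bp
  1629 − 535 = 1094 bp
  2064 − 1629 = 435 bp
  2994 − 2064 = 930 bp
  4770 − 2994 = 1776 bp
  6820 − 4770 = 2050 bp
Sorted largest to smallest: 2050, 1776, 1094, 930, 535, 435 bp.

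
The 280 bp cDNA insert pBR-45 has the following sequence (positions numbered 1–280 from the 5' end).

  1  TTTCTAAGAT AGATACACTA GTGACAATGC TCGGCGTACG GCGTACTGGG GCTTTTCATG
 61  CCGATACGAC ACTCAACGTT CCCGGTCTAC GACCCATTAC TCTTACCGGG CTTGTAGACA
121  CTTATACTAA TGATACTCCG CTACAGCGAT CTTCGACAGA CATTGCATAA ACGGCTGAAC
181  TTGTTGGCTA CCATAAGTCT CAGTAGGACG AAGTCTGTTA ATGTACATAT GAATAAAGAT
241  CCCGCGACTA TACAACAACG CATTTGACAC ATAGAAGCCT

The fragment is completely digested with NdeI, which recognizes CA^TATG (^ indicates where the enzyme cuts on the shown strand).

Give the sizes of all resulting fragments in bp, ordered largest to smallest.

227, 53 bp

The NdeI site (CATATG) starts at position 226.
NdeI cuts after base 2 of each site, so after position 227.
Linear molecule, 1 cut → 2 fragments:
  1–227 → 227 bp
  228–280 → 53 bp
Sorted largest to smallest: 227, 53 bp.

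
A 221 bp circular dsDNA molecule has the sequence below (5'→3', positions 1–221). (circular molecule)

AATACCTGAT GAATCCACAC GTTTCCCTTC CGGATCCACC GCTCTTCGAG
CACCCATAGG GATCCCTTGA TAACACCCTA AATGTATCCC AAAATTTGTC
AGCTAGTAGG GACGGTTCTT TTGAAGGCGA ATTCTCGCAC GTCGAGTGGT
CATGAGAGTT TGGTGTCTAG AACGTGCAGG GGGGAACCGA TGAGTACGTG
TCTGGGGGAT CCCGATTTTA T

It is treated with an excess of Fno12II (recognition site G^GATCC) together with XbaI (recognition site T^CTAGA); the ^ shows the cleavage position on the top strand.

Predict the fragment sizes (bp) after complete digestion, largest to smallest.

106, 46, 41, 28 bp

Fno12II sites (GGATCC) start at positions 32, 60, 207.
Fno12II cuts after the first base of each site, so after positions 32, 60, 207.
The XbaI site (TCTAGA) starts at position 166.
XbaI cuts after the first base of each site, so after position 166.
Combined cut positions: 32, 60, 166, 207.
Circular molecule, 4 cuts → 4 fragments:
  33–60 → 28 bp
  61–166 → 106 bp
  167–207 → 41 bp
  208–221 then 1–32 → 14 + 32 = 46 bp
Sorted largest to smallest: 106, 46, 41, 28 bp.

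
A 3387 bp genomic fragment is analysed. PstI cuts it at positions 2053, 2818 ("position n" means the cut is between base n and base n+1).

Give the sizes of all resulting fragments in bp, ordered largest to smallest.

Linear molecule, 2 cuts → 3 fragments:
  2053 − 0 = 2053 bp
  2818 − 2053 = 765 bp
  3387 − 2818 = 569 bp
Sorted largest to smallest: 2053, 765, 569 bp.

2053, 765, 569 bp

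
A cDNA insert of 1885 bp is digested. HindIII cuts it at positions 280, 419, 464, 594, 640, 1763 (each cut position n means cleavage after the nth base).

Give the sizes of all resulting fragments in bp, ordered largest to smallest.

1123, 280, 139, 130, 122, 46, 45 bp

Linear molecule, 6 cuts → 7 fragments:
  280 − 0 = 280 bp
  419 − 280 = 139 bp
  464 − 419 = 45 bp
  594 − 464 = 130 bp
  640 − 594 = 46 bp
  1763 − 640 = 1123 bp
  1885 − 1763 = 122 bp
Sorted largest to smallest: 1123, 280, 139, 130, 122, 46, 45 bp.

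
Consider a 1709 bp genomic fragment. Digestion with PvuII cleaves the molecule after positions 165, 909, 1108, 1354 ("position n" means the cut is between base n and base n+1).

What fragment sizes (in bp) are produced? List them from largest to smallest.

744, 355, 246, 199, 165 bp

Linear molecule, 4 cuts → 5 fragments:
  165 − 0 = 165 bp
  909 − 165 = 744 bp
  1108 − 909 = 199 bp
  1354 − 1108 = 246 bp
  1709 − 1354 = 355 bp
Sorted largest to smallest: 744, 355, 246, 199, 165 bp.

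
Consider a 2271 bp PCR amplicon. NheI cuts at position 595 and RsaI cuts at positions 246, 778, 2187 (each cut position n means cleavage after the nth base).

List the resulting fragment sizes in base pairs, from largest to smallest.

1409, 349, 246, 183, 84 bp

Combined cut positions (sorted): 246, 595, 778, 2187.
Linear molecule, 4 cuts → 5 fragments:
  246 − 0 = 246 bp
  595 − 246 = 349 bp
  778 − 595 = 183 bp
  2187 − 778 = 1409 bp
  2271 − 2187 = 84 bp
Sorted largest to smallest: 1409, 349, 246, 183, 84 bp.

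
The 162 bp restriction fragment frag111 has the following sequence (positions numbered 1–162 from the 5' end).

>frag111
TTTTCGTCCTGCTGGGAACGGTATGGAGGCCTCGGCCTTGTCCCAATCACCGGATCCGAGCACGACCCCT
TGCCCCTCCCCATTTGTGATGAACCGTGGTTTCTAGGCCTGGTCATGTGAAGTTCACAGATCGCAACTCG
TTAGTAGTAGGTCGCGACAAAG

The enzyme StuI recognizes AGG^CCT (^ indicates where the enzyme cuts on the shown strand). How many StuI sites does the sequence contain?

AGGCCT occurs starting at positions 27, 105.
StuI cuts at 2 sites.

2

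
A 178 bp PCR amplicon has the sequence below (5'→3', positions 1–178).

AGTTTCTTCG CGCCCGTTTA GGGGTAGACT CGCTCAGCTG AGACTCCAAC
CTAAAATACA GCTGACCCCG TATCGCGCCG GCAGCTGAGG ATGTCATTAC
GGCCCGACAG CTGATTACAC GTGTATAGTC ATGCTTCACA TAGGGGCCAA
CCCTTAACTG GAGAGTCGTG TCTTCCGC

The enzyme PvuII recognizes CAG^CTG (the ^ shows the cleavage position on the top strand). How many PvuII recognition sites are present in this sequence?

4

CAGCTG occurs starting at positions 35, 59, 82, 108.
PvuII cuts at 4 sites.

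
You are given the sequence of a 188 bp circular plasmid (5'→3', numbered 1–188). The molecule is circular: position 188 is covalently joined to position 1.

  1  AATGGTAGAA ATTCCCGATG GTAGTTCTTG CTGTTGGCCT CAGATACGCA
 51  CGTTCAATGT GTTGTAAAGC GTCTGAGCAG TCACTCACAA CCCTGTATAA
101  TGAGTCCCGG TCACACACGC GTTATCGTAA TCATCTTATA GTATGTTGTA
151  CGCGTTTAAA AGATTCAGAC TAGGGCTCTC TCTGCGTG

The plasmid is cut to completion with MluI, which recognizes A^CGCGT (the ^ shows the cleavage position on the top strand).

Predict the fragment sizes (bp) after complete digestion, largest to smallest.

MluI sites (ACGCGT) start at positions 117, 150.
MluI cuts after the first base of each site, so after positions 117, 150.
Circular molecule, 2 cuts → 2 fragments:
  118–150 → 33 bp
  151–188 then 1–117 → 38 + 117 = 155 bp
Sorted largest to smallest: 155, 33 bp.

155, 33 bp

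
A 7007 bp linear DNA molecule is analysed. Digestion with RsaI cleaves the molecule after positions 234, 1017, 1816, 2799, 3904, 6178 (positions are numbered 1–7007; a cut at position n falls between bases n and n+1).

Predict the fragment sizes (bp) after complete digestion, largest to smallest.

Linear molecule, 6 cuts → 7 fragments:
  234 − 0 = 234 bp
  1017 − 234 = 783 bp
  1816 − 1017 = 799 bp
  2799 − 1816 = 983 bp
  3904 − 2799 = 1105 bp
  6178 − 3904 = 2274 bp
  7007 − 6178 = 829 bp
Sorted largest to smallest: 2274, 1105, 983, 829, 799, 783, 234 bp.

2274, 1105, 983, 829, 799, 783, 234 bp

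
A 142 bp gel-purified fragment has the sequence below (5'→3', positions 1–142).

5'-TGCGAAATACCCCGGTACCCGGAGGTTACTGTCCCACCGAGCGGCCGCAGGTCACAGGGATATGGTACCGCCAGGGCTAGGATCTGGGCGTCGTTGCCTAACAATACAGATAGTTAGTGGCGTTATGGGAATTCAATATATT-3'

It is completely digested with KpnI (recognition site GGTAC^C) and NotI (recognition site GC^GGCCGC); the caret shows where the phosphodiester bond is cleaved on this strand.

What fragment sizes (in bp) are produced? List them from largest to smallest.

KpnI sites (GGTACC) start at positions 14, 64.
KpnI cuts after base 5 of each site (before the last base), so after positions 18, 68.
The NotI site (GCGGCCGC) starts at position 41.
NotI cuts after base 2 of each site, so after position 42.
Combined cut positions: 18, 42, 68.
Linear molecule, 3 cuts → 4 fragments:
  1–18 → 18 bp
  19–42 → 24 bp
  43–68 → 26 bp
  69–142 → 74 bp
Sorted largest to smallest: 74, 26, 24, 18 bp.

74, 26, 24, 18 bp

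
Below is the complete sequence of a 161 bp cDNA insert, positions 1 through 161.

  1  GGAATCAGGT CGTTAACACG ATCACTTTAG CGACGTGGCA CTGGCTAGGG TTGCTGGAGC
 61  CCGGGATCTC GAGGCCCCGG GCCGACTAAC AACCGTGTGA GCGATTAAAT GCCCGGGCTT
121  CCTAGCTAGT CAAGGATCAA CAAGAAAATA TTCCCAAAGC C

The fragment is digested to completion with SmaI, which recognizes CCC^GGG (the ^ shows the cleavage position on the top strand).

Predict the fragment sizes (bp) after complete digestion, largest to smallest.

62, 47, 36, 16 bp

SmaI sites (CCCGGG) start at positions 60, 76, 112.
SmaI cuts after base 3 of each site, so after positions 62, 78, 114.
Linear molecule, 3 cuts → 4 fragments:
  1–62 → 62 bp
  63–78 → 16 bp
  79–114 → 36 bp
  115–161 → 47 bp
Sorted largest to smallest: 62, 47, 36, 16 bp.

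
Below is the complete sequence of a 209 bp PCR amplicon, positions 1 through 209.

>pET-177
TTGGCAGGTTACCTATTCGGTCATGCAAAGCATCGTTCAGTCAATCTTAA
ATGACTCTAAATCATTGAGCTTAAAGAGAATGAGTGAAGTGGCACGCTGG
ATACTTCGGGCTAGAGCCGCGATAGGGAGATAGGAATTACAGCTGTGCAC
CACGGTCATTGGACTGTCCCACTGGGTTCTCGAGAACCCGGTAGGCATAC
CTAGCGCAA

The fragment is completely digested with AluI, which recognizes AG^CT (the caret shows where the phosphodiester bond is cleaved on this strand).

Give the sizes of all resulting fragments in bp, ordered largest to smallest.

AluI sites (AGCT) start at positions 68, 141.
AluI cuts after base 2 of each site, so after positions 69, 142.
Linear molecule, 2 cuts → 3 fragments:
  1–69 → 69 bp
  70–142 → 73 bp
  143–209 → 67 bp
Sorted largest to smallest: 73, 69, 67 bp.

73, 69, 67 bp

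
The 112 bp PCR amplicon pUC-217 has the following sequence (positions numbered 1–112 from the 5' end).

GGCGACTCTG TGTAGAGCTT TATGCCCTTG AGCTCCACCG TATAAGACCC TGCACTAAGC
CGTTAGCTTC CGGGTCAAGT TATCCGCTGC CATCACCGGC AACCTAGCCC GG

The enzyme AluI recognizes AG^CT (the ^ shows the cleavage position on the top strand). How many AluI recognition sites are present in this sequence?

AGCT occurs starting at positions 16, 31, 65.
AluI cuts at 3 sites.

3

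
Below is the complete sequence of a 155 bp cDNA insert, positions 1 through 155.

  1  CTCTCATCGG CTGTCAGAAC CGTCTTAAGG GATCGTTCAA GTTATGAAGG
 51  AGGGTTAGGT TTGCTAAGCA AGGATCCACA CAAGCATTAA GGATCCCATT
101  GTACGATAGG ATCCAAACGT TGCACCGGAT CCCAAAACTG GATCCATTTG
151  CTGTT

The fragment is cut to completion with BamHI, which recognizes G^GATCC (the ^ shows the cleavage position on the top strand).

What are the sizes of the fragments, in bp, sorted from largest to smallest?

BamHI sites (GGATCC) start at positions 72, 91, 109, 127, 140.
BamHI cuts after the first base of each site, so after positions 72, 91, 109, 127, 140.
Linear molecule, 5 cuts → 6 fragments:
  1–72 → 72 bp
  73–91 → 19 bp
  92–109 → 18 bp
  110–127 → 18 bp
  128–140 → 13 bp
  141–155 → 15 bp
Sorted largest to smallest: 72, 19, 18, 18, 15, 13 bp.

72, 19, 18, 18, 15, 13 bp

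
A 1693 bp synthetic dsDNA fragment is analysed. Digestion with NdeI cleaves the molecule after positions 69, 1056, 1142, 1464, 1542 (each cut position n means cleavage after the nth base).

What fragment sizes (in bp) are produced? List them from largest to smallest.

987, 322, 151, 86, 78, 69 bp

Linear molecule, 5 cuts → 6 fragments:
  69 − 0 = 69 bp
  1056 − 69 = 987 bp
  1142 − 1056 = 86 bp
  1464 − 1142 = 322 bp
  1542 − 1464 = 78 bp
  1693 − 1542 = 151 bp
Sorted largest to smallest: 987, 322, 151, 86, 78, 69 bp.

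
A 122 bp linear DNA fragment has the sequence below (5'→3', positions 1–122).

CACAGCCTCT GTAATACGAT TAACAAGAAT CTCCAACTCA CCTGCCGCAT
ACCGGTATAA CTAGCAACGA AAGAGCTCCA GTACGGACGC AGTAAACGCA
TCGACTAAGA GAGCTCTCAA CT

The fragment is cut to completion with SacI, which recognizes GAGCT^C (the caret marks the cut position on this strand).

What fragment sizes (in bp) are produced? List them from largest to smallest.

SacI sites (GAGCTC) start at positions 73, 111.
SacI cuts after base 5 of each site (before the last base), so after positions 77, 115.
Linear molecule, 2 cuts → 3 fragments:
  1–77 → 77 bp
  78–115 → 38 bp
  116–122 → 7 bp
Sorted largest to smallest: 77, 38, 7 bp.

77, 38, 7 bp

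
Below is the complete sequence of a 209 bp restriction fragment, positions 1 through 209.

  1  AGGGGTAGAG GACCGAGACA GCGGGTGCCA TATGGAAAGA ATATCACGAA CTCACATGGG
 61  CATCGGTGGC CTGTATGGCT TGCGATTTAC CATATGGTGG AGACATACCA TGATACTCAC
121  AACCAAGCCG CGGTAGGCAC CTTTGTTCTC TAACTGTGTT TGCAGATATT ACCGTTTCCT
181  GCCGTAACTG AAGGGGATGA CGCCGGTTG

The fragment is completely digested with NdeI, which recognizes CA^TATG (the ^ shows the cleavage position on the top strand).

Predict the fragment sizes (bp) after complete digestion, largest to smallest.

117, 62, 30 bp

NdeI sites (CATATG) start at positions 29, 91.
NdeI cuts after base 2 of each site, so after positions 30, 92.
Linear molecule, 2 cuts → 3 fragments:
  1–30 → 30 bp
  31–92 → 62 bp
  93–209 → 117 bp
Sorted largest to smallest: 117, 62, 30 bp.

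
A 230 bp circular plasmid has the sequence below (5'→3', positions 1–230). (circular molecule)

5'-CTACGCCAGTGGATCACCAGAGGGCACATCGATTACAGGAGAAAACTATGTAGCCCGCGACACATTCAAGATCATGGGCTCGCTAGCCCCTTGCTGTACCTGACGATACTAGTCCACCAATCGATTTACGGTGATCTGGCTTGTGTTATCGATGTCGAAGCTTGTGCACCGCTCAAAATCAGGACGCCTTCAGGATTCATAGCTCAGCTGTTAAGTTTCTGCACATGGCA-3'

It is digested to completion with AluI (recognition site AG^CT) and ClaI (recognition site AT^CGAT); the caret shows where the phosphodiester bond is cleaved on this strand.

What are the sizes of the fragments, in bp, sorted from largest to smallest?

AluI sites (AGCT) start at positions 159, 201, 206.
AluI cuts after base 2 of each site, so after positions 160, 202, 207.
ClaI sites (ATCGAT) start at positions 28, 120, 148.
ClaI cuts after base 2 of each site, so after positions 29, 121, 149.
Combined cut positions: 29, 121, 149, 160, 202, 207.
Circular molecule, 6 cuts → 6 fragments:
  30–121 → 92 bp
  122–149 → 28 bp
  150–160 → 11 bp
  161–202 → 42 bp
  203–207 → 5 bp
  208–230 then 1–29 → 23 + 29 = 52 bp
Sorted largest to smallest: 92, 52, 42, 28, 11, 5 bp.

92, 52, 42, 28, 11, 5 bp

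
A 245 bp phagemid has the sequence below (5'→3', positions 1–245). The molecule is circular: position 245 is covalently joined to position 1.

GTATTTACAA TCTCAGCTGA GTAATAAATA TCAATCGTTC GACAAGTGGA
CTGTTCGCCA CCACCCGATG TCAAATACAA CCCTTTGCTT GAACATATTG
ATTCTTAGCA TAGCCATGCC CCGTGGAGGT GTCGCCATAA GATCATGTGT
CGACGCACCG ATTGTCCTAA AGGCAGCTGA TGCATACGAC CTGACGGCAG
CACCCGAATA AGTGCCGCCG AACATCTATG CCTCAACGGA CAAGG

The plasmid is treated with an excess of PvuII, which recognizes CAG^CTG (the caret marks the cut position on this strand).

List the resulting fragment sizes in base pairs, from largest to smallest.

PvuII sites (CAGCTG) start at positions 14, 174.
PvuII cuts after base 3 of each site, so after positions 16, 176.
Circular molecule, 2 cuts → 2 fragments:
  17–176 → 160 bp
  177–245 then 1–16 → 69 + 16 = 85 bp
Sorted largest to smallest: 160, 85 bp.

160, 85 bp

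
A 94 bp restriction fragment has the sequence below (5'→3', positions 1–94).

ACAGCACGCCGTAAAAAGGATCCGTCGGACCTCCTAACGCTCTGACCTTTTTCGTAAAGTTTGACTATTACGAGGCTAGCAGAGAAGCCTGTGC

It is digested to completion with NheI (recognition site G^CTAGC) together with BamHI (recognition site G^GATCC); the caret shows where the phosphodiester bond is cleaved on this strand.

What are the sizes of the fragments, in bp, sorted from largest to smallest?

The NheI site (GCTAGC) starts at position 75.
NheI cuts after the first base of each site, so after position 75.
The BamHI site (GGATCC) starts at position 18.
BamHI cuts after the first base of each site, so after position 18.
Combined cut positions: 18, 75.
Linear molecule, 2 cuts → 3 fragments:
  1–18 → 18 bp
  19–75 → 57 bp
  76–94 → 19 bp
Sorted largest to smallest: 57, 19, 18 bp.

57, 19, 18 bp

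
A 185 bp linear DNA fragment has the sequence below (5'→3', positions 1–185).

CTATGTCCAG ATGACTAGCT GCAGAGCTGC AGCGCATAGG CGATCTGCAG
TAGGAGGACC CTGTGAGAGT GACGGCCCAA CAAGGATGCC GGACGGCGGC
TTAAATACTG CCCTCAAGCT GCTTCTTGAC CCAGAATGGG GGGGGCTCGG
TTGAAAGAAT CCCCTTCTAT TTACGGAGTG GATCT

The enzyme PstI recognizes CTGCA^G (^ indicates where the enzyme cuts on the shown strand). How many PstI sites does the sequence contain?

CTGCAG occurs starting at positions 19, 27, 45.
PstI cuts at 3 sites.

3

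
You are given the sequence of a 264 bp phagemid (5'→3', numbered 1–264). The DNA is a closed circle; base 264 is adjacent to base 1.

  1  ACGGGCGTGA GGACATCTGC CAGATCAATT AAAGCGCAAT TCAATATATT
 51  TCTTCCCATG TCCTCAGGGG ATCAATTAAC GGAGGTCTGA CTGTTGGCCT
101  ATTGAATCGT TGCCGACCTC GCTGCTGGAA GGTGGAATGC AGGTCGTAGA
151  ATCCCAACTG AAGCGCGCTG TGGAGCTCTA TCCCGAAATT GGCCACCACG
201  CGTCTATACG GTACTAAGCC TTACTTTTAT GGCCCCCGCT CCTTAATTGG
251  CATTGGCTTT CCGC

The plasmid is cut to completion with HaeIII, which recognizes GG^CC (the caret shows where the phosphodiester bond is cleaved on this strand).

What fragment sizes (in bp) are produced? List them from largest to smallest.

129, 95, 40 bp

HaeIII sites (GGCC) start at positions 96, 191, 231.
HaeIII cuts after base 2 of each site, so after positions 97, 192, 232.
Circular molecule, 3 cuts → 3 fragments:
  98–192 → 95 bp
  193–232 → 40 bp
  233–264 then 1–97 → 32 + 97 = 129 bp
Sorted largest to smallest: 129, 95, 40 bp.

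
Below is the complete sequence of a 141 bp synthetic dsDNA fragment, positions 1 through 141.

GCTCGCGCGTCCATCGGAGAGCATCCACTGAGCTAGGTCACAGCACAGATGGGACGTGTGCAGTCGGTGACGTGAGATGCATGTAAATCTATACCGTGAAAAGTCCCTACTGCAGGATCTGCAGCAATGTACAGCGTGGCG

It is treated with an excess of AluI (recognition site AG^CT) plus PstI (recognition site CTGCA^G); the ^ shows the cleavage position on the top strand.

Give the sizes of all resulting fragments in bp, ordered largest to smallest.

82, 32, 18, 9 bp

The AluI site (AGCT) starts at position 31.
AluI cuts after base 2 of each site, so after position 32.
PstI sites (CTGCAG) start at positions 110, 119.
PstI cuts after base 5 of each site (before the last base), so after positions 114, 123.
Combined cut positions: 32, 114, 123.
Linear molecule, 3 cuts → 4 fragments:
  1–32 → 32 bp
  33–114 → 82 bp
  115–123 → 9 bp
  124–141 → 18 bp
Sorted largest to smallest: 82, 32, 18, 9 bp.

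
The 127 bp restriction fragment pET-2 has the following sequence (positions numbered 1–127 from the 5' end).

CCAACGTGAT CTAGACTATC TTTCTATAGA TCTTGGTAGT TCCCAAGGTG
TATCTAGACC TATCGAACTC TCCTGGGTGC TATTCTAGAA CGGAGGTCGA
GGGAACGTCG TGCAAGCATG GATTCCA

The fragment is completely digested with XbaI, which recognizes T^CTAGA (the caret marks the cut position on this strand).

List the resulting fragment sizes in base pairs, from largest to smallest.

43, 43, 31, 10 bp

XbaI sites (TCTAGA) start at positions 10, 53, 84.
XbaI cuts after the first base of each site, so after positions 10, 53, 84.
Linear molecule, 3 cuts → 4 fragments:
  1–10 → 10 bp
  11–53 → 43 bp
  54–84 → 31 bp
  85–127 → 43 bp
Sorted largest to smallest: 43, 43, 31, 10 bp.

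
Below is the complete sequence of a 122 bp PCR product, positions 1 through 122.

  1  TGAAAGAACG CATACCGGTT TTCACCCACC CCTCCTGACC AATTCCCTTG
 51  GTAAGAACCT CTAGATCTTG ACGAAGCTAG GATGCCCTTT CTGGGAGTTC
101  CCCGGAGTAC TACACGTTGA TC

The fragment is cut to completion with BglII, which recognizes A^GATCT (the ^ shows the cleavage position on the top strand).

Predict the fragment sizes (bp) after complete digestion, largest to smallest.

The BglII site (AGATCT) starts at position 63.
BglII cuts after the first base of each site, so after position 63.
Linear molecule, 1 cut → 2 fragments:
  1–63 → 63 bp
  64–122 → 59 bp
Sorted largest to smallest: 63, 59 bp.

63, 59 bp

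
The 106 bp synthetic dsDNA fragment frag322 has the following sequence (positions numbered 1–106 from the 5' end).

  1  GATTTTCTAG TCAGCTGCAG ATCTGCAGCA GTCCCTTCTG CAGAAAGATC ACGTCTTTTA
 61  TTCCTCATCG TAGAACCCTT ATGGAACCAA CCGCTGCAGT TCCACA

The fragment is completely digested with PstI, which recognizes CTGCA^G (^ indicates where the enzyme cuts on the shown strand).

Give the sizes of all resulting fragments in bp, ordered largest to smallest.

PstI sites (CTGCAG) start at positions 15, 23, 38, 94.
PstI cuts after base 5 of each site (before the last base), so after positions 19, 27, 42, 98.
Linear molecule, 4 cuts → 5 fragments:
  1–19 → 19 bp
  20–27 → 8 bp
  28–42 → 15 bp
  43–98 → 56 bp
  99–106 → 8 bp
Sorted largest to smallest: 56, 19, 15, 8, 8 bp.

56, 19, 15, 8, 8 bp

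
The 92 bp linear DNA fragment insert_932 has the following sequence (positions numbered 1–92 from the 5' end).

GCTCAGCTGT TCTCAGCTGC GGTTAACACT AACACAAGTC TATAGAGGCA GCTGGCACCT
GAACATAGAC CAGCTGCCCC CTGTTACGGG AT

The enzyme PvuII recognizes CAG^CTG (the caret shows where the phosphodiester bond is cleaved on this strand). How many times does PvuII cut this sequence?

CAGCTG occurs starting at positions 4, 14, 49, 71.
PvuII cuts at 4 sites.

4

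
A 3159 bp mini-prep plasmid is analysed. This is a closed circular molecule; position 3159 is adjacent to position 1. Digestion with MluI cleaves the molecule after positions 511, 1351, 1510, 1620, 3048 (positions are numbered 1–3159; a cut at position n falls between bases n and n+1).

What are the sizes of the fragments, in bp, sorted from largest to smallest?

Circular molecule, 5 cuts → 5 fragments:
  1351 − 511 = 840 bp
  1510 − 1351 = 159 bp
  1620 − 1510 = 110 bp
  3048 − 1620 = 1428 bp
  wrap: 3159 − 3048 + 511 = 622 bp
Sorted largest to smallest: 1428, 840, 622, 159, 110 bp.

1428, 840, 622, 159, 110 bp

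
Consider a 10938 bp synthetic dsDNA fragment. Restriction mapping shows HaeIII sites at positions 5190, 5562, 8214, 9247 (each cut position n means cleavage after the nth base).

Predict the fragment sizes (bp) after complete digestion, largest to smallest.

Linear molecule, 4 cuts → 5 fragments:
  5190 − 0 = 5190 bp
  5562 − 5190 = 372 bp
  8214 − 5562 = 2652 bp
  9247 − 8214 = 1033 bp
  10938 − 9247 = 1691 bp
Sorted largest to smallest: 5190, 2652, 1691, 1033, 372 bp.

5190, 2652, 1691, 1033, 372 bp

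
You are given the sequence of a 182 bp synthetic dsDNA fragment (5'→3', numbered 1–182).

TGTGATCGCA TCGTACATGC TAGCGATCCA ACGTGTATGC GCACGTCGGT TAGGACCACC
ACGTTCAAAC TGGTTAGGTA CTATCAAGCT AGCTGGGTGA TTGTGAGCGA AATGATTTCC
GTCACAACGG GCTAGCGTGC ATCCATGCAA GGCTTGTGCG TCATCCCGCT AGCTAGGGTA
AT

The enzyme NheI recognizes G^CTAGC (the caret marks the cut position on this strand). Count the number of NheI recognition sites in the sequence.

GCTAGC occurs starting at positions 19, 88, 131, 168.
NheI cuts at 4 sites.

4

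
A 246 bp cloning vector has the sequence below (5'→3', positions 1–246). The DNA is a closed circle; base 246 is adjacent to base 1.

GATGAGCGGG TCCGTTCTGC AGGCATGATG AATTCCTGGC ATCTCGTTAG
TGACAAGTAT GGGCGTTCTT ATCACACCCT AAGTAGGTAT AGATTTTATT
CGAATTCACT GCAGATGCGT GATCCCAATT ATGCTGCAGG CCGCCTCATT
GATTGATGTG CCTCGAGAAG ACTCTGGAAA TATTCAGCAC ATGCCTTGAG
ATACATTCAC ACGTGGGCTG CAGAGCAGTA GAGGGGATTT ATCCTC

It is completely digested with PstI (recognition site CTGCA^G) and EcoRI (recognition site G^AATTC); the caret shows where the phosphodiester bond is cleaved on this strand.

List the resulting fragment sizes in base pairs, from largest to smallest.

84, 72, 45, 25, 11, 9 bp

PstI sites (CTGCAG) start at positions 17, 109, 134, 218.
PstI cuts after base 5 of each site (before the last base), so after positions 21, 113, 138, 222.
EcoRI sites (GAATTC) start at positions 30, 102.
EcoRI cuts after the first base of each site, so after positions 30, 102.
Combined cut positions: 21, 30, 102, 113, 138, 222.
Circular molecule, 6 cuts → 6 fragments:
  22–30 → 9 bp
  31–102 → 72 bp
  103–113 → 11 bp
  114–138 → 25 bp
  139–222 → 84 bp
  223–246 then 1–21 → 24 + 21 = 45 bp
Sorted largest to smallest: 84, 72, 45, 25, 11, 9 bp.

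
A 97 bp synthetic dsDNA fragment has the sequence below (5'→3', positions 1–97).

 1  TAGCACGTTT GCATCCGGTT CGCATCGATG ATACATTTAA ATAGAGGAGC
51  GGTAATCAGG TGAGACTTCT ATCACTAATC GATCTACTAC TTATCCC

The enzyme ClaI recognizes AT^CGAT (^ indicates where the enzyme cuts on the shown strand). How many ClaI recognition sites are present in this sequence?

2

ATCGAT occurs starting at positions 24, 78.
ClaI cuts at 2 sites.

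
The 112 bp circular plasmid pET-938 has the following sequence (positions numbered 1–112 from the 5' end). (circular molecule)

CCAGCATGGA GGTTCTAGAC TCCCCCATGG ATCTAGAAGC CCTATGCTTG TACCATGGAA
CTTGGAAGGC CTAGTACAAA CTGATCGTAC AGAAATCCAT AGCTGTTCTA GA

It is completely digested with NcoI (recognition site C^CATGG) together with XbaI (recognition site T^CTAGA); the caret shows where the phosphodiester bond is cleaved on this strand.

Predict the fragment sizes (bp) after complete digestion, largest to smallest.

54, 21, 19, 11, 7 bp

NcoI sites (CCATGG) start at positions 25, 53.
NcoI cuts after the first base of each site, so after positions 25, 53.
XbaI sites (TCTAGA) start at positions 14, 32, 107.
XbaI cuts after the first base of each site, so after positions 14, 32, 107.
Combined cut positions: 14, 25, 32, 53, 107.
Circular molecule, 5 cuts → 5 fragments:
  15–25 → 11 bp
  26–32 → 7 bp
  33–53 → 21 bp
  54–107 → 54 bp
  108–112 then 1–14 → 5 + 14 = 19 bp
Sorted largest to smallest: 54, 21, 19, 11, 7 bp.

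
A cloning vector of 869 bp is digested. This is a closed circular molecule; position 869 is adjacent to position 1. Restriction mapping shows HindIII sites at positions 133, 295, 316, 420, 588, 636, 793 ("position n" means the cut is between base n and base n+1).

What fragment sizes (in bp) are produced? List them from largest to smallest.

209, 168, 162, 157, 104, 48, 21 bp

Circular molecule, 7 cuts → 7 fragments:
  295 − 133 = 162 bp
  316 − 295 = 21 bp
  420 − 316 = 104 bp
  588 − 420 = 168 bp
  636 − 588 = 48 bp
  793 − 636 = 157 bp
  wrap: 869 − 793 + 133 = 209 bp
Sorted largest to smallest: 209, 168, 162, 157, 104, 48, 21 bp.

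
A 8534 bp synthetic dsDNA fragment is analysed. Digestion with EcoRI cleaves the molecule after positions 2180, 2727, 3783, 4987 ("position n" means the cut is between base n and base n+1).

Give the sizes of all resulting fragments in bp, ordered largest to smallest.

3547, 2180, 1204, 1056, 547 bp

Linear molecule, 4 cuts → 5 fragments:
  2180 − 0 = 2180 bp
  2727 − 2180 = 547 bp
  3783 − 2727 = 1056 bp
  4987 − 3783 = 1204 bp
  8534 − 4987 = 3547 bp
Sorted largest to smallest: 3547, 2180, 1204, 1056, 547 bp.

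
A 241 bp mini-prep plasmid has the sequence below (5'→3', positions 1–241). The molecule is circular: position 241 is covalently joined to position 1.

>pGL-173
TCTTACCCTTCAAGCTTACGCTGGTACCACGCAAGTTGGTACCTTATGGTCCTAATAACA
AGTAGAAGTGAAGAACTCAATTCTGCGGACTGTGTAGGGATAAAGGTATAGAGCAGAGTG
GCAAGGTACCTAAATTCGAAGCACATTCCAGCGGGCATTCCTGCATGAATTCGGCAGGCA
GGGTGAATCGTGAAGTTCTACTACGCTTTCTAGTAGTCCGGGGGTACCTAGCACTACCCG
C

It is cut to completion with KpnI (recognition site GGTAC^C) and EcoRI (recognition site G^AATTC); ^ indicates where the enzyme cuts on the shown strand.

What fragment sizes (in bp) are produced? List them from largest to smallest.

KpnI sites (GGTACC) start at positions 23, 38, 125, 223.
KpnI cuts after base 5 of each site (before the last base), so after positions 27, 42, 129, 227.
The EcoRI site (GAATTC) starts at position 167.
EcoRI cuts after the first base of each site, so after position 167.
Combined cut positions: 27, 42, 129, 167, 227.
Circular molecule, 5 cuts → 5 fragments:
  28–42 → 15 bp
  43–129 → 87 bp
  130–167 → 38 bp
  168–227 → 60 bp
  228–241 then 1–27 → 14 + 27 = 41 bp
Sorted largest to smallest: 87, 60, 41, 38, 15 bp.

87, 60, 41, 38, 15 bp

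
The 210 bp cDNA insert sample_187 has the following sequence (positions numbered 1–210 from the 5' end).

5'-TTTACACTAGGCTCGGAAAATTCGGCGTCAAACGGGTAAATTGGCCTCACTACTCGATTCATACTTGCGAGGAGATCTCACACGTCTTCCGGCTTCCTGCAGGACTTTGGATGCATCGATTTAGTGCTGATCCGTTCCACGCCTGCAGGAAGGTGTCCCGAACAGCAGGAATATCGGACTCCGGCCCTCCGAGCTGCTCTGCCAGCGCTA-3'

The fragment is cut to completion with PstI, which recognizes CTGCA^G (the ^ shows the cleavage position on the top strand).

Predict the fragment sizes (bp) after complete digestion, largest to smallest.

101, 63, 46 bp

PstI sites (CTGCAG) start at positions 97, 143.
PstI cuts after base 5 of each site (before the last base), so after positions 101, 147.
Linear molecule, 2 cuts → 3 fragments:
  1–101 → 101 bp
  102–147 → 46 bp
  148–210 → 63 bp
Sorted largest to smallest: 101, 63, 46 bp.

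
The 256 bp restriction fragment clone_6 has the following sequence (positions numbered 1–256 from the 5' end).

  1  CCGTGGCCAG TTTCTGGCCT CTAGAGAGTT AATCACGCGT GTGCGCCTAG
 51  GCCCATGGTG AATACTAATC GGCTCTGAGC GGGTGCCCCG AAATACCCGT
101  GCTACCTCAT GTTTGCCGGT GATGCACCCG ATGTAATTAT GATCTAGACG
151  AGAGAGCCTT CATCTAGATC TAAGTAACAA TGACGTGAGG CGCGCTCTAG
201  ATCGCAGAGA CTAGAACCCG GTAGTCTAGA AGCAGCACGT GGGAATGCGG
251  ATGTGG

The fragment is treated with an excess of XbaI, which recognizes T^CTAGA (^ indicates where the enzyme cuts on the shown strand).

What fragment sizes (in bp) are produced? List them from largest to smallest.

XbaI sites (TCTAGA) start at positions 20, 143, 163, 196, 225.
XbaI cuts after the first base of each site, so after positions 20, 143, 163, 196, 225.
Linear molecule, 5 cuts → 6 fragments:
  1–20 → 20 bp
  21–143 → 123 bp
  144–163 → 20 bp
  164–196 → 33 bp
  197–225 → 29 bp
  226–256 → 31 bp
Sorted largest to smallest: 123, 33, 31, 29, 20, 20 bp.

123, 33, 31, 29, 20, 20 bp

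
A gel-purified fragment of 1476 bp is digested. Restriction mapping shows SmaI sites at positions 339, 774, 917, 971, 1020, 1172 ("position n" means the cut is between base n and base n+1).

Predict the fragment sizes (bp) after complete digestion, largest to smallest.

435, 339, 304, 152, 143, 54, 49 bp

Linear molecule, 6 cuts → 7 fragments:
  339 − 0 = 339 bp
  774 − 339 = 435 bp
  917 − 774 = 143 bp
  971 − 917 = 54 bp
  1020 − 971 = 49 bp
  1172 − 1020 = 152 bp
  1476 − 1172 = 304 bp
Sorted largest to smallest: 435, 339, 304, 152, 143, 54, 49 bp.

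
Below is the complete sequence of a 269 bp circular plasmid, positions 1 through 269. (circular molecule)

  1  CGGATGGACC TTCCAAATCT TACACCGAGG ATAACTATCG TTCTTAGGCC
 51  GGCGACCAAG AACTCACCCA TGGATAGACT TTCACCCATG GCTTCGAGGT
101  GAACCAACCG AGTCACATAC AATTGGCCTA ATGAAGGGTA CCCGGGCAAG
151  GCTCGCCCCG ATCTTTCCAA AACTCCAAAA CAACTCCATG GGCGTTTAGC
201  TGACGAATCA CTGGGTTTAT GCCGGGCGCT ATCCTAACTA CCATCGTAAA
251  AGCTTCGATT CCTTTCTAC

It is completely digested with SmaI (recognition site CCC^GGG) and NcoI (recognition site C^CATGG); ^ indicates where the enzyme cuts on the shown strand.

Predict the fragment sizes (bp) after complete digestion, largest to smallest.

The SmaI site (CCCGGG) starts at position 141.
SmaI cuts after base 3 of each site, so after position 143.
NcoI sites (CCATGG) start at positions 68, 86, 186.
NcoI cuts after the first base of each site, so after positions 68, 86, 186.
Combined cut positions: 68, 86, 143, 186.
Circular molecule, 4 cuts → 4 fragments:
  69–86 → 18 bp
  87–143 → 57 bp
  144–186 → 43 bp
  187–269 then 1–68 → 83 + 68 = 151 bp
Sorted largest to smallest: 151, 57, 43, 18 bp.

151, 57, 43, 18 bp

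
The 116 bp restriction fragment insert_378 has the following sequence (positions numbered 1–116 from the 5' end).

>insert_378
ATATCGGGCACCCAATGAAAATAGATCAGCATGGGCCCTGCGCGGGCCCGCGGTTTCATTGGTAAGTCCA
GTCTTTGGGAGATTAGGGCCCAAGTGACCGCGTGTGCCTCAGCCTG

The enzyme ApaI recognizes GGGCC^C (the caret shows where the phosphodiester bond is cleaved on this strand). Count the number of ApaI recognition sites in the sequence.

GGGCCC occurs starting at positions 33, 44, 86.
ApaI cuts at 3 sites.

3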